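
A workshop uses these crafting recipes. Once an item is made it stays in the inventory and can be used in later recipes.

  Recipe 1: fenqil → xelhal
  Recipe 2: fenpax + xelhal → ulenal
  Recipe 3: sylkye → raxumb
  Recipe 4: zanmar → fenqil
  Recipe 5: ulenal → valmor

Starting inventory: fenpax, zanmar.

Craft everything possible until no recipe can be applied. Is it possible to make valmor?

zanmar → fenqil (Recipe 4).
fenqil → xelhal (Recipe 1).
Using Recipe 2, fenpax and xelhal make ulenal.
ulenal → valmor (Recipe 5).

Yes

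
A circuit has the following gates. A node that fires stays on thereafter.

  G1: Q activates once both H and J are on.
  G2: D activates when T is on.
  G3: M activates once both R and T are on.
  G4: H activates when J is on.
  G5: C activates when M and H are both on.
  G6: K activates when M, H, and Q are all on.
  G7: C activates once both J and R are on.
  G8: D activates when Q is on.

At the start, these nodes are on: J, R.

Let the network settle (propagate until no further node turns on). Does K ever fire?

K would need M, H, and Q (G6), but M never turns on.

No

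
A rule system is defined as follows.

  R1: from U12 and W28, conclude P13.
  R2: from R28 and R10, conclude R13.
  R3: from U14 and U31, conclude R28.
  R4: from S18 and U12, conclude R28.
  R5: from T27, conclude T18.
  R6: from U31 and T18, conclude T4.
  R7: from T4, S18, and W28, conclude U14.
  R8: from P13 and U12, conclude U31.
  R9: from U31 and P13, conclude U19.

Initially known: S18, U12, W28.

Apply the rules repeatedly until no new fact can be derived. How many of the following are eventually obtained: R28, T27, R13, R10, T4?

1

From S18 and U12, R4 gives R28.
R28: reached.
No rule produces T27, and it is not given.
R13 would need R28 and R10 (R2), but R10 is never established.
No rule produces R10, and it is not given.
T4 would need U31 and T18 (R6), but T18 is never established.
Reached: R28 — 1 of the 5.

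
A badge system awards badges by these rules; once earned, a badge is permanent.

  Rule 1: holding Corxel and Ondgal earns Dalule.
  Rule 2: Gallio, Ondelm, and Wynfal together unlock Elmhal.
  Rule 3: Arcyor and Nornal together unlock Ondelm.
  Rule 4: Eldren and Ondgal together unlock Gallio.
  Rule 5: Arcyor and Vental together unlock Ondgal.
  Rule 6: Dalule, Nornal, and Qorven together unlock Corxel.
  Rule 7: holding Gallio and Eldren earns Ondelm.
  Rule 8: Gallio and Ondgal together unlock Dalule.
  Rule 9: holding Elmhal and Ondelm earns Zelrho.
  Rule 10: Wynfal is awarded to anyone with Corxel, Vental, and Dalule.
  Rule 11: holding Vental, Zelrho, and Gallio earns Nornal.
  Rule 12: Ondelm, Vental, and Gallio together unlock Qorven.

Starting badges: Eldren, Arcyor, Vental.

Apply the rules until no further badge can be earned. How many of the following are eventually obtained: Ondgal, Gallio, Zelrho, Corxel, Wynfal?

2

With Arcyor and Vental, Ondgal is earned (Rule 5).
With Eldren and Ondgal, Gallio is earned (Rule 4).
Ondgal: reached.
Gallio: reached.
Zelrho would need Elmhal and Ondelm (Rule 9), but Elmhal is never earned.
Corxel would need Dalule, Nornal, and Qorven (Rule 6), but Nornal is never earned.
Wynfal would need Corxel, Vental, and Dalule (Rule 10), but Corxel is never earned.
Reached: Ondgal and Gallio — 2 of the 5.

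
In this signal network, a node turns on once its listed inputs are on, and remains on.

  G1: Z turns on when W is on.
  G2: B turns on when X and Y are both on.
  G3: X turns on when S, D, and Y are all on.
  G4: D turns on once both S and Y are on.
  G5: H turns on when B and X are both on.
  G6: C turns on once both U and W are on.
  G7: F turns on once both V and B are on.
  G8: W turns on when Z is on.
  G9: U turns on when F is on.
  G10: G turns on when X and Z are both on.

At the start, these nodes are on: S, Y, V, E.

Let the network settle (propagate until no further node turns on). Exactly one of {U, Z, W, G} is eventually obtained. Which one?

S and Y are on, so D turns on (G4).
G3: S, D, and Y on → X on.
X and Y are on, so B turns on (G2).
V and B are on, so F turns on (G7).
F is on, so U turns on (G9).
W would need Z (G8), but Z never turns on. G would need X and Z (G10), but Z never turns on. Z would need W (G1), but W never turns on.

U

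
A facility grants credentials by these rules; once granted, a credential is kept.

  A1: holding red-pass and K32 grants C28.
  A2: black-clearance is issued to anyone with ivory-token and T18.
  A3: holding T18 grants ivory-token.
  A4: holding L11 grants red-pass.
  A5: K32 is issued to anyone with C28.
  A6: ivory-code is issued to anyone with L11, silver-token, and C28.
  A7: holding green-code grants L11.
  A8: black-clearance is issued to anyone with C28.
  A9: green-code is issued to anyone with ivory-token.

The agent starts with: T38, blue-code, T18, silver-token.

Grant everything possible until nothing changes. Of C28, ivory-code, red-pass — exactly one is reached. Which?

red-pass

Holding T18 grants ivory-token (A3).
Holding ivory-token grants green-code (A9).
Holding green-code grants L11 (A7).
Holding L11 grants red-pass (A4).
C28 would need red-pass and K32 (A1), but K32 is never granted. ivory-code would need L11, silver-token, and C28 (A6), but C28 is never granted.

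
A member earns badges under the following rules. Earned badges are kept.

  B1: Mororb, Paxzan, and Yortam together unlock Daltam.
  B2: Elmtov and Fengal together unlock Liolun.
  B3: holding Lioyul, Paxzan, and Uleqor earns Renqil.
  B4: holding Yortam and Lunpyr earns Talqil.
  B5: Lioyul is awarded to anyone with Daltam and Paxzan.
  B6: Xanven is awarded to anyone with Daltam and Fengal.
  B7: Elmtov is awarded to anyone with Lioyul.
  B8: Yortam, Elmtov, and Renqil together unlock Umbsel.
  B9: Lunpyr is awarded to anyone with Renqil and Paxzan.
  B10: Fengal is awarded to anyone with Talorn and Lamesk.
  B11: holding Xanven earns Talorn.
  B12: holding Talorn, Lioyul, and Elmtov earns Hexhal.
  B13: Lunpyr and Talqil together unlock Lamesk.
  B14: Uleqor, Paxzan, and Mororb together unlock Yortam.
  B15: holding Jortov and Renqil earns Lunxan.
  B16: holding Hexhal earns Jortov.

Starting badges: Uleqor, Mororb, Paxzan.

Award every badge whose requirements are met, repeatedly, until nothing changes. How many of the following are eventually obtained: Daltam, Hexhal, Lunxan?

With Uleqor, Paxzan, and Mororb, Yortam is earned (B14).
With Mororb, Paxzan, and Yortam, Daltam is earned (B1).
Daltam: reached.
Hexhal would need Talorn, Lioyul, and Elmtov (B12), but Talorn is never earned.
Lunxan would need Jortov and Renqil (B15), but Jortov is never earned.
Reached: Daltam — 1 of the 3.

1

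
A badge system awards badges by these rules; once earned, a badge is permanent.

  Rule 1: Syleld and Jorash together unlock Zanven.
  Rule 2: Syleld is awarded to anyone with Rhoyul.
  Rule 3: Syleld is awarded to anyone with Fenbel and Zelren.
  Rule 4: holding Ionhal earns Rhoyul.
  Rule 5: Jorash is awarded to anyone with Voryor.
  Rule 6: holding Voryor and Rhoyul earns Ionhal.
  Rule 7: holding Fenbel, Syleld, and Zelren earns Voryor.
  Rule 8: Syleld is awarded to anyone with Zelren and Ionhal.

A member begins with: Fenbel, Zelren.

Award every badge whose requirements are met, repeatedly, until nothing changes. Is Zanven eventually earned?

With Fenbel and Zelren, Syleld is earned (Rule 3).
With Fenbel, Syleld, and Zelren, Voryor is earned (Rule 7).
With Voryor, Jorash is earned (Rule 5).
With Syleld and Jorash, Zanven is earned (Rule 1).

Yes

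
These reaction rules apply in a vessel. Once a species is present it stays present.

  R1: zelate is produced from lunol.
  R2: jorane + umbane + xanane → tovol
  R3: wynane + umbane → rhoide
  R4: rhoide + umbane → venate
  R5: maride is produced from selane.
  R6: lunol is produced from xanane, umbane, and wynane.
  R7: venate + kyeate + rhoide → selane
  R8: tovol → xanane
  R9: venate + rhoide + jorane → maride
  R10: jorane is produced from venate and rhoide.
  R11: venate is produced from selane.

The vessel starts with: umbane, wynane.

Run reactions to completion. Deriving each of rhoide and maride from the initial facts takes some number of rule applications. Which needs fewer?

rhoide

rhoide: wynane and umbane present → rhoide forms (R3). [1 rule application]
maride: wynane and umbane present → rhoide forms (R3). rhoide and umbane present → venate forms (R4). venate and rhoide present → jorane forms (R10). venate, rhoide, and jorane present → maride forms (R9). [4 rule applications]
rhoide needs fewer.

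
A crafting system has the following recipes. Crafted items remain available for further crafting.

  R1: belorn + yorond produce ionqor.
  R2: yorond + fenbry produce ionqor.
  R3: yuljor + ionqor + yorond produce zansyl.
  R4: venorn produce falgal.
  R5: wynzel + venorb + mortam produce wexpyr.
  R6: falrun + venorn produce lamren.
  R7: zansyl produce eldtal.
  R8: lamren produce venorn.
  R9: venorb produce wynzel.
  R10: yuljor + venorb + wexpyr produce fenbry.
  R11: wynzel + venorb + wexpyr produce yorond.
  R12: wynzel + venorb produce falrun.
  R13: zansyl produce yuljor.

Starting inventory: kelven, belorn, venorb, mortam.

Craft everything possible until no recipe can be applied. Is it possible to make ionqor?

Yes

Using R9, venorb makes wynzel.
Using R5, wynzel, venorb, and mortam make wexpyr.
Using R11, wynzel, venorb, and wexpyr make yorond.
Using R1, belorn and yorond make ionqor.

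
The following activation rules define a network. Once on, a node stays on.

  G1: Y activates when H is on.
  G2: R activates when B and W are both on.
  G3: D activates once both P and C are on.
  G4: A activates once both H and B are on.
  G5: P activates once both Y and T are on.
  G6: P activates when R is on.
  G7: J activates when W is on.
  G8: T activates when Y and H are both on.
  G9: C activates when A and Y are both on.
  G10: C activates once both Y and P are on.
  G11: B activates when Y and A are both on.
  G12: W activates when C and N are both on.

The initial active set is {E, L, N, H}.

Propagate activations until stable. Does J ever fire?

Yes

H is on, so Y activates (G1).
G8: Y and H on → T on.
G5: Y and T on → P on.
G10: Y and P on → C on.
G12: C and N on → W on.
W is on, so J activates (G7).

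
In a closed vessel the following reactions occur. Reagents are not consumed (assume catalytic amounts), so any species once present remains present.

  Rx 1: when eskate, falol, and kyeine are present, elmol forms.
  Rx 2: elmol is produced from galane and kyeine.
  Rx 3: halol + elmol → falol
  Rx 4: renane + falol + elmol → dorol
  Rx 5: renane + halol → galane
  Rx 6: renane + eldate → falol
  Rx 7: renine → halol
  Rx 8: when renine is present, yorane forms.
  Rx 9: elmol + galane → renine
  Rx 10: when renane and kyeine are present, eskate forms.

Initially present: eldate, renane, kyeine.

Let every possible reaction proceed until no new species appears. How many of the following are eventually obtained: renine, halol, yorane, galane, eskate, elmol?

2

renane and eldate present → falol forms (Rx 6).
renane and kyeine present → eskate forms (Rx 10).
eskate, falol, and kyeine present → elmol forms (Rx 1).
renine would need elmol and galane (Rx 9), but galane never forms.
halol would need renine (Rx 7), but renine never forms.
yorane would need renine (Rx 8), but renine never forms.
galane would need renane and halol (Rx 5), but halol never forms.
eskate: reached.
elmol: reached.
Reached: eskate and elmol — 2 of the 6.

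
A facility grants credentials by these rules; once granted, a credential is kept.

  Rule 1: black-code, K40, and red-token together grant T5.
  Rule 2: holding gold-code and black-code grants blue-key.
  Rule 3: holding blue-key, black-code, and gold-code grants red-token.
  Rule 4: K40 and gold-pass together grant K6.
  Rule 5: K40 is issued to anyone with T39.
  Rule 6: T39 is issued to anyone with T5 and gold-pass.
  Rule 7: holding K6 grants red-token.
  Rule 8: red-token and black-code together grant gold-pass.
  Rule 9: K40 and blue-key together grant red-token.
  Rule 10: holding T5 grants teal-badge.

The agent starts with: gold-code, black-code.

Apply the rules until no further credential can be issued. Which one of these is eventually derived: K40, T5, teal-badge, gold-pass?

Holding gold-code and black-code grants blue-key (Rule 2).
Holding blue-key, black-code, and gold-code grants red-token (Rule 3).
Holding red-token and black-code grants gold-pass (Rule 8).
K40 would need T39 (Rule 5), but T39 is never granted. T5 would need black-code, K40, and red-token (Rule 1), but K40 is never granted. teal-badge would need T5 (Rule 10), but T5 is never granted.

gold-pass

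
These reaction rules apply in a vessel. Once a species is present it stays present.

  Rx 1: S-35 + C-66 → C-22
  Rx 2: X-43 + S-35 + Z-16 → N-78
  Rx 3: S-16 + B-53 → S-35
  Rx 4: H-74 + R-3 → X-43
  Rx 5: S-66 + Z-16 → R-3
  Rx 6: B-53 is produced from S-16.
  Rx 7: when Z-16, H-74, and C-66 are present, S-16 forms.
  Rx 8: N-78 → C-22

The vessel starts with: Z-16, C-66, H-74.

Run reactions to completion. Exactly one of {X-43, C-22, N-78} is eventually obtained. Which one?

C-22

Z-16, H-74, and C-66 present → S-16 forms (Rx 7).
S-16 present → B-53 forms (Rx 6).
S-16 and B-53 present → S-35 forms (Rx 3).
S-35 and C-66 present → C-22 forms (Rx 1).
N-78 would need X-43, S-35, and Z-16 (Rx 2), but X-43 never forms. X-43 would need H-74 and R-3 (Rx 4), but R-3 never forms.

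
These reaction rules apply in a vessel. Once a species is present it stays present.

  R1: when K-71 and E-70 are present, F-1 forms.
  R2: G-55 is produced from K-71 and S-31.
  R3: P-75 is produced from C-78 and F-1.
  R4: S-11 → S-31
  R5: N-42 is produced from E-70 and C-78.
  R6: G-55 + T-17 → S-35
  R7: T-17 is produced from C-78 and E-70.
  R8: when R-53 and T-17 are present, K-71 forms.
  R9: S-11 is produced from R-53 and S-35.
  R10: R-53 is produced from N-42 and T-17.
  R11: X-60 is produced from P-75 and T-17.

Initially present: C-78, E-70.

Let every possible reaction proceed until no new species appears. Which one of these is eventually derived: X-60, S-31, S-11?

X-60

C-78 and E-70 present → T-17 forms (R7).
E-70 and C-78 present → N-42 forms (R5).
N-42 and T-17 present → R-53 forms (R10).
R-53 and T-17 present → K-71 forms (R8).
K-71 and E-70 present → F-1 forms (R1).
C-78 and F-1 present → P-75 forms (R3).
P-75 and T-17 present → X-60 forms (R11).
S-31 would need S-11 (R4), but S-11 never forms. S-11 would need R-53 and S-35 (R9), but S-35 never forms.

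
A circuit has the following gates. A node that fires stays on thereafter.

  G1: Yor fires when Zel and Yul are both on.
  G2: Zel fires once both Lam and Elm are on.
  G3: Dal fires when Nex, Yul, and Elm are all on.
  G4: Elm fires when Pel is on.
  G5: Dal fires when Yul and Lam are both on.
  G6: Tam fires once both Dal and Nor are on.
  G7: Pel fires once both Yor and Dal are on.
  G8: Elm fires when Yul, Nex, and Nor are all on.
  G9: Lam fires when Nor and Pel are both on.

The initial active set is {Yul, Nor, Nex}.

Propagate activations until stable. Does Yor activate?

Yor would need Zel and Yul (G1), but Zel never turns on.

No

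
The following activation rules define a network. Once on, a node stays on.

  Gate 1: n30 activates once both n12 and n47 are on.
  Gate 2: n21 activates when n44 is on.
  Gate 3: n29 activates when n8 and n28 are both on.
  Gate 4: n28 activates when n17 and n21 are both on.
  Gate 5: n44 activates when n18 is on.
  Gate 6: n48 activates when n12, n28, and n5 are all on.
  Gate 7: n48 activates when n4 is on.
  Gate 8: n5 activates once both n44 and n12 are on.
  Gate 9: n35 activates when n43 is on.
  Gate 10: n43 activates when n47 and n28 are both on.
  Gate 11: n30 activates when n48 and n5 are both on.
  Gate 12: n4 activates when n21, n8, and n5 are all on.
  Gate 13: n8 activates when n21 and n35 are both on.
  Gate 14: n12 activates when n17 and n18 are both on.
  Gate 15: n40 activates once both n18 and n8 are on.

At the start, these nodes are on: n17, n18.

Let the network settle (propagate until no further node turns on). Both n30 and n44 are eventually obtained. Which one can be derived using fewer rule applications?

n44: Gate 5: n18 on → n44 on. [1 rule application]
n30: n17 and n18 are on, so n12 activates (Gate 14). n18 is on, so n44 activates (Gate 5). Gate 8: n44 and n12 on → n5 on. Gate 2: n44 on → n21 on. Gate 4: n17 and n21 on → n28 on. Gate 6: n12, n28, and n5 on → n48 on. Gate 11: n48 and n5 on → n30 on. [7 rule applications]
n44 needs fewer.

n44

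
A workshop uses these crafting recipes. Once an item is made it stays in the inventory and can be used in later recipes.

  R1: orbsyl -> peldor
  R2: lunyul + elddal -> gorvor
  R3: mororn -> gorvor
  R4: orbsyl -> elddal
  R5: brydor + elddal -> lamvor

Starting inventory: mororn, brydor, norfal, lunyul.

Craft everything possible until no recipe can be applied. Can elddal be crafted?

elddal would need orbsyl (R4), but orbsyl is never obtained.

No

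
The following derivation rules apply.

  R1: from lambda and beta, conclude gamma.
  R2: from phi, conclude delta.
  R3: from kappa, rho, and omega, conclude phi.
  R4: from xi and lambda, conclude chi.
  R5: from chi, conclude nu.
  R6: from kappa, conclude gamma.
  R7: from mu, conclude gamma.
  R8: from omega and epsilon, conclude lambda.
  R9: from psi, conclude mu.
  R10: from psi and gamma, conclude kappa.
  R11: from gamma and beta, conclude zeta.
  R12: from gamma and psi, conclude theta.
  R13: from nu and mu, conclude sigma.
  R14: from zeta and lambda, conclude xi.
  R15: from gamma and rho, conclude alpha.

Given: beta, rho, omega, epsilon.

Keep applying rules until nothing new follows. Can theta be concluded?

theta would need gamma and psi (R12), but psi is never established.

No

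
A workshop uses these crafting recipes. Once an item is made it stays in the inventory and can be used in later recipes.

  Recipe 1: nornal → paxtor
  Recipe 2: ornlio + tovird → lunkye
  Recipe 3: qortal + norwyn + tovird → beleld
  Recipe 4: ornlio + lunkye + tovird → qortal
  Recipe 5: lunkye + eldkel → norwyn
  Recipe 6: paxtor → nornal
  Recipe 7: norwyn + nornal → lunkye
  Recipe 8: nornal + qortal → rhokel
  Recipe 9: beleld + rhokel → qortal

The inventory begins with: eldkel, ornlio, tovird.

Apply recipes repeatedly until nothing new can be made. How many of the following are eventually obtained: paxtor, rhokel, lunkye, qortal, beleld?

3

Using Recipe 2, ornlio and tovird make lunkye.
Using Recipe 4, ornlio, lunkye, and tovird make qortal.
lunkye + eldkel → norwyn (Recipe 5).
Using Recipe 3, qortal, norwyn, and tovird make beleld.
paxtor would need nornal (Recipe 1), but nornal is never obtained.
rhokel would need nornal and qortal (Recipe 8), but nornal is never obtained.
lunkye: reached.
qortal: reached.
beleld: reached.
Reached: lunkye, qortal, and beleld — 3 of the 5.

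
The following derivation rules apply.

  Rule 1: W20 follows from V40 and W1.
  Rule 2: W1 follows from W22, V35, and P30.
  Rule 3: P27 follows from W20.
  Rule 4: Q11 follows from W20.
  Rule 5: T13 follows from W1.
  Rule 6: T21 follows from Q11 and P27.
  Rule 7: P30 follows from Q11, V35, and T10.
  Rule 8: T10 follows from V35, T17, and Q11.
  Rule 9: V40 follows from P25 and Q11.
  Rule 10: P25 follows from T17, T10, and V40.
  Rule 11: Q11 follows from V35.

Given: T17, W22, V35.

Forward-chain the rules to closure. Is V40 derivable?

No

V40 would need P25 and Q11 (Rule 9), but P25 is never established.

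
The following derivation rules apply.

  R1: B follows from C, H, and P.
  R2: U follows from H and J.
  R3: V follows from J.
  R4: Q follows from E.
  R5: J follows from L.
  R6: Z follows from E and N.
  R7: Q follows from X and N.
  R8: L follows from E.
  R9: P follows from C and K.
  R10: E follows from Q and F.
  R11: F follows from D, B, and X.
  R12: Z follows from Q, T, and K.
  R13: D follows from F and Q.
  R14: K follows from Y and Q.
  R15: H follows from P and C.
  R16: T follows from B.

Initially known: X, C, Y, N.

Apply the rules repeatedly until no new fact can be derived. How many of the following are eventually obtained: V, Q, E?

X and N hold, so Q follows (R7).
V would need J (R3), but J is never established.
Q: reached.
E would need Q and F (R10), but F is never established.
Reached: Q — 1 of the 3.

1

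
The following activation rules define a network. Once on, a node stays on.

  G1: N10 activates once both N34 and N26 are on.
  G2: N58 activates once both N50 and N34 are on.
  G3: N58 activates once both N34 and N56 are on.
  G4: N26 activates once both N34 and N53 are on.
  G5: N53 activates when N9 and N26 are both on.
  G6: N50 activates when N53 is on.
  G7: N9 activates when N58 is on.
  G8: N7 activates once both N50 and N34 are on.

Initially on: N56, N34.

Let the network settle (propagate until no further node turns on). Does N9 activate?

G3: N34 and N56 on → N58 on.
G7: N58 on → N9 on.

Yes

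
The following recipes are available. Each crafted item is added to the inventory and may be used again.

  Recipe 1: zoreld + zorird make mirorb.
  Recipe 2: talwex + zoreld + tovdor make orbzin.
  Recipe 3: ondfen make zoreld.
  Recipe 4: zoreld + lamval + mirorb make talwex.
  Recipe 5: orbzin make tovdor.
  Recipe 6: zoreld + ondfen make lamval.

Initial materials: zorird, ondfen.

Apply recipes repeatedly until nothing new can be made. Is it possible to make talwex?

Yes

Using Recipe 3, ondfen makes zoreld.
Using Recipe 6, zoreld and ondfen make lamval.
Using Recipe 1, zoreld and zorird make mirorb.
Using Recipe 4, zoreld, lamval, and mirorb make talwex.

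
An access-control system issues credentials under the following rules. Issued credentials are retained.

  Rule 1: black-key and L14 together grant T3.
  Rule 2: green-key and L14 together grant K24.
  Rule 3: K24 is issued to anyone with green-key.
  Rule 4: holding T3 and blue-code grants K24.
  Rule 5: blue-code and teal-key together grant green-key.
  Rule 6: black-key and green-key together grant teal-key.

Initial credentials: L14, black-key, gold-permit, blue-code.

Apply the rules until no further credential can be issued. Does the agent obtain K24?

Yes

Holding black-key and L14 grants T3 (Rule 1).
Holding T3 and blue-code grants K24 (Rule 4).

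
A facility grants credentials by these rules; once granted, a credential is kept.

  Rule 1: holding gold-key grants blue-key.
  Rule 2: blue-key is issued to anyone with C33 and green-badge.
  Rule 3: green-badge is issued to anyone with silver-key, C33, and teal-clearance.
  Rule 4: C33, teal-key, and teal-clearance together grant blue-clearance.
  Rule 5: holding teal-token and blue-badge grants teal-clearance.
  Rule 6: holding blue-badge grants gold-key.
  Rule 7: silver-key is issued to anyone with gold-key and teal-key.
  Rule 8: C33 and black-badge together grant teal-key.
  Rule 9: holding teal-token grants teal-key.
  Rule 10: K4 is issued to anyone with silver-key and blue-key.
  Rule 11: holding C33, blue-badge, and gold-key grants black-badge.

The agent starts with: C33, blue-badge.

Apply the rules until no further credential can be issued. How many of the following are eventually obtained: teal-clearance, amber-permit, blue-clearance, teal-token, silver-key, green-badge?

1

Holding blue-badge grants gold-key (Rule 6).
Holding C33, blue-badge, and gold-key grants black-badge (Rule 11).
Holding C33 and black-badge grants teal-key (Rule 8).
Holding gold-key and teal-key grants silver-key (Rule 7).
teal-clearance would need teal-token and blue-badge (Rule 5), but teal-token is never granted.
No rule produces amber-permit, and it is not given.
blue-clearance would need C33, teal-key, and teal-clearance (Rule 4), but teal-clearance is never granted.
No rule produces teal-token, and it is not given.
silver-key: reached.
green-badge would need silver-key, C33, and teal-clearance (Rule 3), but teal-clearance is never granted.
Reached: silver-key — 1 of the 6.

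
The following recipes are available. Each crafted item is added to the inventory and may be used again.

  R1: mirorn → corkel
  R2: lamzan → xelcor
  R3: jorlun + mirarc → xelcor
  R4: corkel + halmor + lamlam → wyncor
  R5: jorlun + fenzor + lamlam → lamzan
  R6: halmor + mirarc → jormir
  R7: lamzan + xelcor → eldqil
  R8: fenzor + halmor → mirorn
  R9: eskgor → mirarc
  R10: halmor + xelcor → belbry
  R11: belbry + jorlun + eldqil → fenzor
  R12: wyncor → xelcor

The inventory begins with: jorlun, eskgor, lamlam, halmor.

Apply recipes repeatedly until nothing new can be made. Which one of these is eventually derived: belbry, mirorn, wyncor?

belbry

Using R9, eskgor makes mirarc.
Using R3, jorlun and mirarc make xelcor.
halmor + xelcor → belbry (R10).
wyncor would need corkel, halmor, and lamlam (R4), but corkel is never obtained. mirorn would need fenzor and halmor (R8), but fenzor is never obtained.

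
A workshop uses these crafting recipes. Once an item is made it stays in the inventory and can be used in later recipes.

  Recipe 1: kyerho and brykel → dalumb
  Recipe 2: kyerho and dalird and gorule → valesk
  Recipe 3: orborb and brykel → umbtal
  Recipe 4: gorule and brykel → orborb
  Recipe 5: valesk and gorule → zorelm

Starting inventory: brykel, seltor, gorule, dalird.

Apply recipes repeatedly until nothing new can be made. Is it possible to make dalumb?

dalumb would need kyerho and brykel (Recipe 1), but kyerho is never obtained.

No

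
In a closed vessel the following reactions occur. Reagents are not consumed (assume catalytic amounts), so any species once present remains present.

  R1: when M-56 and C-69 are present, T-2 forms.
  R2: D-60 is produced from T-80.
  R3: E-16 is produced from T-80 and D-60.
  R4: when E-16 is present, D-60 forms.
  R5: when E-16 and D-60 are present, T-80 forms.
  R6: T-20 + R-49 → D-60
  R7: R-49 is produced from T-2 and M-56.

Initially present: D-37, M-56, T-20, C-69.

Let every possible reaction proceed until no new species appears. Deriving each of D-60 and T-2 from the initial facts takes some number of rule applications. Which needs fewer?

T-2: M-56 and C-69 present → T-2 forms (R1). [1 rule application]
D-60: M-56 and C-69 present → T-2 forms (R1). T-2 and M-56 present → R-49 forms (R7). T-20 and R-49 present → D-60 forms (R6). [3 rule applications]
T-2 needs fewer.

T-2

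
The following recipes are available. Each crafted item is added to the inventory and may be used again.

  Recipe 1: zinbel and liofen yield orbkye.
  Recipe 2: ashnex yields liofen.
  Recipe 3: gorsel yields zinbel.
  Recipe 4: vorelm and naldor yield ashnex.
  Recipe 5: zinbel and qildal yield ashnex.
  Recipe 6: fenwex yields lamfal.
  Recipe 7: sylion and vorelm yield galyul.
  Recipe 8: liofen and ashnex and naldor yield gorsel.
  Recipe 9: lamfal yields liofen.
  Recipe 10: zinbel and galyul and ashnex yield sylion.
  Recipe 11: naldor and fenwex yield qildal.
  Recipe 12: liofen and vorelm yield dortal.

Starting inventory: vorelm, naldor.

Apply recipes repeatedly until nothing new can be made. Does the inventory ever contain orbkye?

vorelm and naldor → ashnex (Recipe 4).
ashnex → liofen (Recipe 2).
Using Recipe 8, liofen, ashnex, and naldor make gorsel.
Using Recipe 3, gorsel makes zinbel.
zinbel and liofen → orbkye (Recipe 1).

Yes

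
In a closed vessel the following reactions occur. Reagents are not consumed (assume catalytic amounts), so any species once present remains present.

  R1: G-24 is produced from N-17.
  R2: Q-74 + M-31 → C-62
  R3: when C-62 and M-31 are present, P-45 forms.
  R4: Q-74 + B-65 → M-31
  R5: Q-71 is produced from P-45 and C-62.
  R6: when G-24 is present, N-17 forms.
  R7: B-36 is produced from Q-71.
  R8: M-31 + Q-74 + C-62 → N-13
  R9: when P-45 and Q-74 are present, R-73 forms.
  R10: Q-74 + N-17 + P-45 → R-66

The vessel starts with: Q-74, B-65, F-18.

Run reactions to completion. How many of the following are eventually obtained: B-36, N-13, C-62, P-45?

4

Q-74 and B-65 present → M-31 forms (R4).
Q-74 and M-31 present → C-62 forms (R2).
M-31, Q-74, and C-62 present → N-13 forms (R8).
C-62 and M-31 present → P-45 forms (R3).
P-45 and C-62 present → Q-71 forms (R5).
Q-71 present → B-36 forms (R7).
B-36: reached.
N-13: reached.
C-62: reached.
P-45: reached.
All 4 are reached.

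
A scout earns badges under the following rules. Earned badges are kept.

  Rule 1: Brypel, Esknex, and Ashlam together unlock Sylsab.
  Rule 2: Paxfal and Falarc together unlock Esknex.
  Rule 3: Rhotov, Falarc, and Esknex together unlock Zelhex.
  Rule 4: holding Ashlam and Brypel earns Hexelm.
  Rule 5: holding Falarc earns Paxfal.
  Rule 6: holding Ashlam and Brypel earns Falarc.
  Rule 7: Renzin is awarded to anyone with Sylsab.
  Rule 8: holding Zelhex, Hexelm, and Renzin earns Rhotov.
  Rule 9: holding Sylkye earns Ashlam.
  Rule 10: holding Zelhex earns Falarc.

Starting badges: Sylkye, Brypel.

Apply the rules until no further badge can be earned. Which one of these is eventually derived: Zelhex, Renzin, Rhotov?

Renzin

With Sylkye, Ashlam is earned (Rule 9).
With Ashlam and Brypel, Falarc is earned (Rule 6).
With Falarc, Paxfal is earned (Rule 5).
With Paxfal and Falarc, Esknex is earned (Rule 2).
With Brypel, Esknex, and Ashlam, Sylsab is earned (Rule 1).
With Sylsab, Renzin is earned (Rule 7).
Zelhex would need Rhotov, Falarc, and Esknex (Rule 3), but Rhotov is never earned. Rhotov would need Zelhex, Hexelm, and Renzin (Rule 8), but Zelhex is never earned.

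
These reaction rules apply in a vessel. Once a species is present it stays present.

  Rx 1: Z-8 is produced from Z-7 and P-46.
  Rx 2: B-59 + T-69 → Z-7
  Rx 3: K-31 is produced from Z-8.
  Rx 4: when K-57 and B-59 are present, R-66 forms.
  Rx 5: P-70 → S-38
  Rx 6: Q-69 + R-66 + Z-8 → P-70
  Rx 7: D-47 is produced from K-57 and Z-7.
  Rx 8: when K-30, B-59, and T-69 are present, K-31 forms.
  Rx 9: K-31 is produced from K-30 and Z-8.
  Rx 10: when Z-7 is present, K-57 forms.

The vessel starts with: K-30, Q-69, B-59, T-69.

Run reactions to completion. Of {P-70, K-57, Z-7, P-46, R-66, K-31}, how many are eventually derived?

K-30, B-59, and T-69 present → K-31 forms (Rx 8).
B-59 and T-69 present → Z-7 forms (Rx 2).
Z-7 present → K-57 forms (Rx 10).
K-57 and B-59 present → R-66 forms (Rx 4).
P-70 would need Q-69, R-66, and Z-8 (Rx 6), but Z-8 never forms.
K-57: reached.
Z-7: reached.
No rule produces P-46, and it is not given.
R-66: reached.
K-31: reached.
Reached: K-57, Z-7, R-66, and K-31 — 4 of the 6.

4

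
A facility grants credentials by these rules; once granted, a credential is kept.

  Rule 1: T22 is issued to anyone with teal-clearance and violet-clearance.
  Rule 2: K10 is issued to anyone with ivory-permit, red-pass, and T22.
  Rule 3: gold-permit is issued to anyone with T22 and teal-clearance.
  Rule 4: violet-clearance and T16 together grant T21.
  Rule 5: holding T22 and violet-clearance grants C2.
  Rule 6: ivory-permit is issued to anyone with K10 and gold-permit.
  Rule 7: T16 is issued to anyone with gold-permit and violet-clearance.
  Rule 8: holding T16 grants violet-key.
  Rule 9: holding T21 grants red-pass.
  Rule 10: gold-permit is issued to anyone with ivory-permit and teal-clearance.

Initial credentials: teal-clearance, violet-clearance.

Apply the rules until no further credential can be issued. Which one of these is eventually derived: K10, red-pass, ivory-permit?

red-pass

Holding teal-clearance and violet-clearance grants T22 (Rule 1).
Holding T22 and teal-clearance grants gold-permit (Rule 3).
Holding gold-permit and violet-clearance grants T16 (Rule 7).
Holding violet-clearance and T16 grants T21 (Rule 4).
Holding T21 grants red-pass (Rule 9).
K10 would need ivory-permit, red-pass, and T22 (Rule 2), but ivory-permit is never granted. ivory-permit would need K10 and gold-permit (Rule 6), but K10 is never granted.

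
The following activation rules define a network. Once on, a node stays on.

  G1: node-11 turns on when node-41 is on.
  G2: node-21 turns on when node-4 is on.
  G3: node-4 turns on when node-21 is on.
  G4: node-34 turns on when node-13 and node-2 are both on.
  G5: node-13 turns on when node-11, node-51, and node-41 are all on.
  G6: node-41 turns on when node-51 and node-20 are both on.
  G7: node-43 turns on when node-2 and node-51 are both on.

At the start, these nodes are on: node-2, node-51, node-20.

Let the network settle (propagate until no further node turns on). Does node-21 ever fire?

No

node-21 would need node-4 (G2), but node-4 never turns on.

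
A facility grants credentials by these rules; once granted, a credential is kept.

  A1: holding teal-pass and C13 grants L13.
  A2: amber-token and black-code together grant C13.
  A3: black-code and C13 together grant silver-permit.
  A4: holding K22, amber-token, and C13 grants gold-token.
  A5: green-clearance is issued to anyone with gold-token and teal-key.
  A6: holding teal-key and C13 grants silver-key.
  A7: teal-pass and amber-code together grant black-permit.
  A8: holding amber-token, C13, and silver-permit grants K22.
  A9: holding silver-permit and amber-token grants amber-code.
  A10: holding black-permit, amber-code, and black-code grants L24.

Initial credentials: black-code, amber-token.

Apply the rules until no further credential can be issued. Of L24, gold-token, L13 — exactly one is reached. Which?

Holding amber-token and black-code grants C13 (A2).
Holding black-code and C13 grants silver-permit (A3).
Holding amber-token, C13, and silver-permit grants K22 (A8).
Holding K22, amber-token, and C13 grants gold-token (A4).
L24 would need black-permit, amber-code, and black-code (A10), but black-permit is never granted. L13 would need teal-pass and C13 (A1), but teal-pass is never granted.

gold-token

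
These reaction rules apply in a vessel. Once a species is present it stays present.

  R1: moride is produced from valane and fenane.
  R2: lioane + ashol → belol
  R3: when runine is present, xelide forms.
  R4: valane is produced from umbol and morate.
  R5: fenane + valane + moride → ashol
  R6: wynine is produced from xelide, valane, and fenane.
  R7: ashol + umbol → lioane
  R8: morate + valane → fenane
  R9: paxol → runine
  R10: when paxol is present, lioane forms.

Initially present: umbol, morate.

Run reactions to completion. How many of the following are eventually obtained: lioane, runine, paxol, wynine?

1

umbol and morate present → valane forms (R4).
morate and valane present → fenane forms (R8).
valane and fenane present → moride forms (R1).
fenane, valane, and moride present → ashol forms (R5).
ashol and umbol present → lioane forms (R7).
lioane: reached.
runine would need paxol (R9), but paxol never forms.
No rule produces paxol, and it is not given.
wynine would need xelide, valane, and fenane (R6), but xelide never forms.
Reached: lioane — 1 of the 4.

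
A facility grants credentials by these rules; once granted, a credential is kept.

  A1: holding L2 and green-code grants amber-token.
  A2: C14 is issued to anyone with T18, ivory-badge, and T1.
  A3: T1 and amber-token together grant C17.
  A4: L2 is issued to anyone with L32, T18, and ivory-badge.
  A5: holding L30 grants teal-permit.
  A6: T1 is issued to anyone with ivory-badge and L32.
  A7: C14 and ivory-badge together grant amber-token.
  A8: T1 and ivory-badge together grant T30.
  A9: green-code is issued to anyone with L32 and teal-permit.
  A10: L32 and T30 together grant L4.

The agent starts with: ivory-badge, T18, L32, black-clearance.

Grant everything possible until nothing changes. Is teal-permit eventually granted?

teal-permit would need L30 (A5), but L30 is never granted.

No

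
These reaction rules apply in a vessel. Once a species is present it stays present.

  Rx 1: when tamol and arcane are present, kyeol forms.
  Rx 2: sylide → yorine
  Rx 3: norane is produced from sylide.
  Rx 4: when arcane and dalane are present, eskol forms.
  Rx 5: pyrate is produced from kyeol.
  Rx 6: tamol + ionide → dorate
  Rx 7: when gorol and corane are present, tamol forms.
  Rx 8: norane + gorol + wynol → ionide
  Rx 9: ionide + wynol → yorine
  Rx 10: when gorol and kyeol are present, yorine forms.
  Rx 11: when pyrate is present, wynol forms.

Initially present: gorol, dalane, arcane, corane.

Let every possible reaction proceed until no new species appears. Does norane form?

No

norane would need sylide (Rx 3), but sylide never forms.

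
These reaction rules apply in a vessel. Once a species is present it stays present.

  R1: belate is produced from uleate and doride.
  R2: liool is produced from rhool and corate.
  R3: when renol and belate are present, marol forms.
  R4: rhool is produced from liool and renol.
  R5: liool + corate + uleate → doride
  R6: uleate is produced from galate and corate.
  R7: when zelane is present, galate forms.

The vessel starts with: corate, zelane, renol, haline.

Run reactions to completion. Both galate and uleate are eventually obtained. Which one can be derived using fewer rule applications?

galate

galate: zelane present → galate forms (R7). [1 rule application]
uleate: zelane present → galate forms (R7). galate and corate present → uleate forms (R6). [2 rule applications]
galate needs fewer.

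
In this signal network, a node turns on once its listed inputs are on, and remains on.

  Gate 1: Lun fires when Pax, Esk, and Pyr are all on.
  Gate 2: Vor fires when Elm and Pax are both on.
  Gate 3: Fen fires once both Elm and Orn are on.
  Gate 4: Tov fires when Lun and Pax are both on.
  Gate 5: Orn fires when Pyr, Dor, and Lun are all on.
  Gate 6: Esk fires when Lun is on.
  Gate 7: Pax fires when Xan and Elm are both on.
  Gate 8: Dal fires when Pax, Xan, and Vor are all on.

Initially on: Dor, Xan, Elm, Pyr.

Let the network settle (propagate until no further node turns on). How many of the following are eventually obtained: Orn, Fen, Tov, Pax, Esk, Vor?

2

Xan and Elm are on, so Pax fires (Gate 7).
Elm and Pax are on, so Vor fires (Gate 2).
Orn would need Pyr, Dor, and Lun (Gate 5), but Lun never turns on.
Fen would need Elm and Orn (Gate 3), but Orn never turns on.
Tov would need Lun and Pax (Gate 4), but Lun never turns on.
Pax: reached.
Esk would need Lun (Gate 6), but Lun never turns on.
Vor: reached.
Reached: Pax and Vor — 2 of the 6.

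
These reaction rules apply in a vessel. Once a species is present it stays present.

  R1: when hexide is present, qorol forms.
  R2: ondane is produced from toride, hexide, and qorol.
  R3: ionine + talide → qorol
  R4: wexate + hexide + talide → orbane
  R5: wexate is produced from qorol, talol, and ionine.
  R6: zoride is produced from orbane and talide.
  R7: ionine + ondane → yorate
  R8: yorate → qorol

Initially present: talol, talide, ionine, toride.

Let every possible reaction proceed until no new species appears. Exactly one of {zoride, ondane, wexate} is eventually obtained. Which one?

ionine and talide present → qorol forms (R3).
qorol, talol, and ionine present → wexate forms (R5).
ondane would need toride, hexide, and qorol (R2), but hexide never forms. zoride would need orbane and talide (R6), but orbane never forms.

wexate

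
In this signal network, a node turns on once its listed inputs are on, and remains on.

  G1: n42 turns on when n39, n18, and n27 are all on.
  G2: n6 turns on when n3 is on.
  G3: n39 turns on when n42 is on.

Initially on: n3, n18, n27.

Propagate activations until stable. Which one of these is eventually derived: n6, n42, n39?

G2: n3 on → n6 on.
n39 would need n42 (G3), but n42 never turns on. n42 would need n39, n18, and n27 (G1), but n39 never turns on.

n6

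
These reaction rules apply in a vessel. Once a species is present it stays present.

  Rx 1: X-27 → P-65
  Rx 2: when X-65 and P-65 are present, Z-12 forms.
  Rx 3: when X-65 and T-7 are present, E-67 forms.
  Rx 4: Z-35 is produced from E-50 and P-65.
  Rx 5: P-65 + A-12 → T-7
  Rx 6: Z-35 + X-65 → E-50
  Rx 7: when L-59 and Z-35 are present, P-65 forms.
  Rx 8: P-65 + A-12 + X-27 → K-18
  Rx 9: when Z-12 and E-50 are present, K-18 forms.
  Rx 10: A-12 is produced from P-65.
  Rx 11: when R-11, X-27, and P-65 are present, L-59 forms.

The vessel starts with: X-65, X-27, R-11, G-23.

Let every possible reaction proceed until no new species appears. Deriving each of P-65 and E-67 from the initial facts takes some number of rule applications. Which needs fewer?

P-65

P-65: X-27 present → P-65 forms (Rx 1). [1 rule application]
E-67: X-27 present → P-65 forms (Rx 1). P-65 present → A-12 forms (Rx 10). P-65 and A-12 present → T-7 forms (Rx 5). X-65 and T-7 present → E-67 forms (Rx 3). [4 rule applications]
P-65 needs fewer.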